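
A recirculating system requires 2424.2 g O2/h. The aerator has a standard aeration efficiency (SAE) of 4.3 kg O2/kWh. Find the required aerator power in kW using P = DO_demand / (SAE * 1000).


SAE in g O2/kWh = 4.3 * 1000 = 4300 g/kWh
P = DO_demand / SAE_g = 2424.2 / 4300 = 0.563767 kW

0.563767 kW


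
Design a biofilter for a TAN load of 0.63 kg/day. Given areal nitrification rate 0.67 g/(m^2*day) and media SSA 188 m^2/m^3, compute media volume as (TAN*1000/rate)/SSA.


A = 0.63*1000 / 0.67 = 940.29851 m^2
V = 940.29851 / 188 = 5.00159

5.00159 m^3


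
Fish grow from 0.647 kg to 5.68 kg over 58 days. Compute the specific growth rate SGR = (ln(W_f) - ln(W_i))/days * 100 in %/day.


ln(W_f) = ln(5.68) = 1.7369512
ln(W_i) = ln(0.647) = -0.43540898
ln(W_f) - ln(W_i) = 1.7369512 - -0.43540898 = 2.1723602
SGR = 2.1723602 / 58 * 100 = 3.74545 %/day

3.74545 %/day


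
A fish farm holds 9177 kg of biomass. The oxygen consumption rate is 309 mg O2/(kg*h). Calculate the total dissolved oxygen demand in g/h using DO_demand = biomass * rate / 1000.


Total O2 consumption (mg/h) = 9177 kg * 309 mg/(kg*h) = 2835693 mg/h
Convert to g/h: 2835693 / 1000 = 2835.693 g/h

2835.693 g/h


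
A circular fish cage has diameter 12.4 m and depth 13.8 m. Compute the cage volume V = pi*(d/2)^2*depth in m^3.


r = d/2 = 12.4/2 = 6.2 m
Base area = pi*r^2 = pi*6.2^2 = 120.76282 m^2
Volume = 120.76282 * 13.8 = 1666.53 m^3

1666.53 m^3


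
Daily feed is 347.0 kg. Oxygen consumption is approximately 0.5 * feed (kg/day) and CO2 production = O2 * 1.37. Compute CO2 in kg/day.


O2 = 347.0 * 0.5 = 173.5
CO2 = 173.5 * 1.37 = 237.695

237.695 kg/day


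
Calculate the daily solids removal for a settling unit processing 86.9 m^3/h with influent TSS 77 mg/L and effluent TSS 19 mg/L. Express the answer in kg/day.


Concentration drop: TSS_in - TSS_out = 77 - 19 = 58 mg/L
Hourly solids removed = Q * dTSS = 86.9 m^3/h * 58 mg/L = 5040.2 g/h  (m^3/h * mg/L = g/h)
Daily solids removed = 5040.2 * 24 = 120964.8 g/day
Convert g to kg: 120964.8 / 1000 = 120.9648 kg/day

120.9648 kg/day


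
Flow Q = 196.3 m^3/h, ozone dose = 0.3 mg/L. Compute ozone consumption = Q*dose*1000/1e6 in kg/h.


O3 demand (mg/h) = Q * dose * 1000 = 196.3 * 0.3 * 1000 = 58890 mg/h
Convert mg to kg: 58890 / 1e6 = 0.05889 kg/h

0.05889 kg/h


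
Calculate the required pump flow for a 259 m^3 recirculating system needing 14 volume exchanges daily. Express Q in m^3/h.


Daily recirculation volume = 259 m^3 * 14 = 3626 m^3/day
Flow rate Q = daily volume / 24 h = 3626 / 24 = 151.083 m^3/h

151.083 m^3/h


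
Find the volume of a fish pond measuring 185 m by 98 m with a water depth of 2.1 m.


Base area = L * W = 185 * 98 = 18130 m^2
Volume = area * depth = 18130 * 2.1 = 38073 m^3

38073 m^3


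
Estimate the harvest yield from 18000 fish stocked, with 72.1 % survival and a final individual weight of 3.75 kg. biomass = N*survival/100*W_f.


Survivors = 18000 * 72.1/100 = 12978 fish
Harvest biomass = survivors * W_f = 12978 * 3.75 = 48667.5 kg

48667.5 kg


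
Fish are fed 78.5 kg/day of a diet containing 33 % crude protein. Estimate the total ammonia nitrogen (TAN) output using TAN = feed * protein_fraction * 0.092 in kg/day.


Protein in feed = 78.5 * 33/100 = 25.905 kg/day
TAN = protein * 0.092 = 25.905 * 0.092 = 2.38326 kg/day

2.38326 kg/day


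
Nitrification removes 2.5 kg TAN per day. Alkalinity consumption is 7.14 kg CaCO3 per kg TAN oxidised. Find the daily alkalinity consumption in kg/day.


Alkalinity factor: 7.14 kg CaCO3 consumed per kg TAN nitrified
alk = 2.5 kg TAN * 7.14 = 17.85 kg CaCO3/day

17.85 kg CaCO3/day


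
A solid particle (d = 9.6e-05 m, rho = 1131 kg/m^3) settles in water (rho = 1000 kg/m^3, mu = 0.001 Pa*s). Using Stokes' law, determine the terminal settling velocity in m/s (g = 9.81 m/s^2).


Density difference: rho_p - rho_f = 1131 - 1000 = 131 kg/m^3
d^2 = (9.6e-05)^2 = 9.216e-09 m^2
Numerator = (rho_p - rho_f) * g * d^2 = 131 * 9.81 * 9.216e-09 = 1.1843574e-05
Denominator = 18 * mu = 18 * 0.001 = 0.018
v_s = 1.1843574e-05 / 0.018 = 6.57976e-04 m/s
Check: Re = rho_f * v_s * d / mu = 1000 * 6.57976e-04 * 9.6e-05 / 0.001 = 0.0632 < 1, so Stokes' law applies.

6.57976e-04 m/s


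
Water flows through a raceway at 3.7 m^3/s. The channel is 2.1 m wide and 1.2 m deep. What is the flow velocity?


Cross-sectional area = W * d = 2.1 * 1.2 = 2.52 m^2
Velocity = Q / A = 3.7 / 2.52 = 1.46825 m/s

1.46825 m/s


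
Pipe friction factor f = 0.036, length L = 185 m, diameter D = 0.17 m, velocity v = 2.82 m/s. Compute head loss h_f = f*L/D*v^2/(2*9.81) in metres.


v^2 = 2.82^2 = 7.9524 m^2/s^2
L/D = 185/0.17 = 1088.2353
h_f = f*(L/D)*v^2/(2g) = 0.036 * 1088.2353 * 7.9524 / 19.62 = 15.8791 m

15.8791 m


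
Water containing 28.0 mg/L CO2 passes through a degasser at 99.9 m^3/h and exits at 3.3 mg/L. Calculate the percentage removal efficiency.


CO2_out / CO2_in = 3.3 / 28.0 = 0.11785714
Fraction remaining = 0.11785714
efficiency = (1 - 0.11785714) * 100 = 88.2143 %

88.2143 %


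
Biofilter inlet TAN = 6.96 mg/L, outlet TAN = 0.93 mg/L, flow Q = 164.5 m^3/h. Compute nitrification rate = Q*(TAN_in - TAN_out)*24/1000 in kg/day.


Concentration drop: TAN_in - TAN_out = 6.96 - 0.93 = 6.03 mg/L
Hourly TAN removed = Q * dTAN = 164.5 m^3/h * 6.03 mg/L = 991.935 g/h  (m^3/h * mg/L = g/h)
Daily TAN removed = 991.935 * 24 = 23806.44 g/day
Convert to kg/day: 23806.44 / 1000 = 23.80644 kg/day

23.80644 kg/day


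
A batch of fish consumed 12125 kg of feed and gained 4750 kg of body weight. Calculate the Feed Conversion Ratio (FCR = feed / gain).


FCR = feed consumed / weight gained
FCR = 12125 kg / 4750 kg = 2.55263

2.55263


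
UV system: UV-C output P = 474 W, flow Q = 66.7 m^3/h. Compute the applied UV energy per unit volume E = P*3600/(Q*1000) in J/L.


Energy delivered per hour = 474 W * 3600 s = 1706400 J/h
Volume treated per hour = 66.7 m^3/h * 1000 = 66700 L/h
dose = 1706400 / 66700 = 25.5832 J/L

25.5832 J/L


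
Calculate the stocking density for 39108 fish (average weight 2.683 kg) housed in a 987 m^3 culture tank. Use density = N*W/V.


Total biomass = 39108 fish * 2.683 kg = 104926.764 kg
Density = total biomass / volume = 104926.764 / 987 = 106.309 kg/m^3

106.309 kg/m^3


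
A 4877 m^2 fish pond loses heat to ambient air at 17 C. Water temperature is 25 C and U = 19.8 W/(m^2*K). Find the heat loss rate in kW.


Temperature difference dT = 25 - 17 = 8 K
Heat loss (W) = U * A * dT = 19.8 * 4877 * 8 = 772516.8 W
Convert to kW: 772516.8 / 1000 = 772.5168 kW

772.5168 kW


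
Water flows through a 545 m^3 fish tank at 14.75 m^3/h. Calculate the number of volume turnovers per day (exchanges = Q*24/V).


Daily flow volume = 14.75 m^3/h * 24 h = 354 m^3/day
Exchanges = daily flow / tank volume = 354 / 545 = 0.649541 exchanges/day

0.649541 exchanges/day


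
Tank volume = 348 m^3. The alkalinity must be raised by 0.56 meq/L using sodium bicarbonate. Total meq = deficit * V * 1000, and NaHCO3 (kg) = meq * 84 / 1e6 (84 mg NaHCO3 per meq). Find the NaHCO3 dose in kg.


Tank volume in L = 348 m^3 * 1000 = 348000 L
Total meq required = 0.56 meq/L * 348000 L = 194880 meq
NaHCO3 mass = 194880 meq * 84 mg/meq / 1e6 = 16.3699 kg

16.3699 kg


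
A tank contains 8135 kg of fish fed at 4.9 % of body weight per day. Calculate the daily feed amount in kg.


Feeding rate fraction = 4.9% / 100 = 0.049
Daily feed = 8135 kg * 0.049 = 398.615 kg/day

398.615 kg/day


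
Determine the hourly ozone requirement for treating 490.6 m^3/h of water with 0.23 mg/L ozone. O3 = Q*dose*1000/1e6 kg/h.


O3 demand (mg/h) = Q * dose * 1000 = 490.6 * 0.23 * 1000 = 112838 mg/h
Convert mg to kg: 112838 / 1e6 = 0.112838 kg/h

0.112838 kg/h


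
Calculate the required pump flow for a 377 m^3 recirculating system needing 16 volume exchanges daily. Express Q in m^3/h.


Daily recirculation volume = 377 m^3 * 16 = 6032 m^3/day
Flow rate Q = daily volume / 24 h = 6032 / 24 = 251.333 m^3/h

251.333 m^3/h


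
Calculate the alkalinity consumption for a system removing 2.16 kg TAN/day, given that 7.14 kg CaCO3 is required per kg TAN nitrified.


Alkalinity factor: 7.14 kg CaCO3 consumed per kg TAN nitrified
alk = 2.16 kg TAN * 7.14 = 15.4224 kg CaCO3/day

15.4224 kg CaCO3/day


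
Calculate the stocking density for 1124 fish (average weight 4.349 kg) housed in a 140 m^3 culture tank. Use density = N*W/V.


Total biomass = 1124 fish * 4.349 kg = 4888.276 kg
Density = total biomass / volume = 4888.276 / 140 = 34.9163 kg/m^3

34.9163 kg/m^3


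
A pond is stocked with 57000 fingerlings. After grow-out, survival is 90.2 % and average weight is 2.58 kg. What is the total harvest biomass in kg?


Survivors = 57000 * 90.2/100 = 51414 fish
Harvest biomass = survivors * W_f = 51414 * 2.58 = 132648.12 kg

132648.12 kg


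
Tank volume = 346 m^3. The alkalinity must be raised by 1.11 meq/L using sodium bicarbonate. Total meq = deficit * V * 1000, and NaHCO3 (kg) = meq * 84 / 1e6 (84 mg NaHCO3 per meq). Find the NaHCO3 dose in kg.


Tank volume in L = 346 m^3 * 1000 = 346000 L
Total meq required = 1.11 meq/L * 346000 L = 384060 meq
NaHCO3 mass = 384060 meq * 84 mg/meq / 1e6 = 32.261 kg

32.261 kg


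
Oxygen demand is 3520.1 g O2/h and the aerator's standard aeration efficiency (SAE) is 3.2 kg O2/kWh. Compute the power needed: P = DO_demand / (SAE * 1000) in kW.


SAE in g O2/kWh = 3.2 * 1000 = 3200 g/kWh
P = DO_demand / SAE_g = 3520.1 / 3200 = 1.10003 kW

1.10003 kW


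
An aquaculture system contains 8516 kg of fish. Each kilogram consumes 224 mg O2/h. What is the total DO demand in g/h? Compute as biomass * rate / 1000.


Total O2 consumption (mg/h) = 8516 kg * 224 mg/(kg*h) = 1907584 mg/h
Convert to g/h: 1907584 / 1000 = 1907.584 g/h

1907.584 g/h


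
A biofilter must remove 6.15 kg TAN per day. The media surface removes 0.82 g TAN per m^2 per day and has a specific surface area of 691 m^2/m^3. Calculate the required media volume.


A = 6.15*1000 / 0.82 = 7500 m^2
V = 7500 / 691 = 10.8538

10.8538 m^3


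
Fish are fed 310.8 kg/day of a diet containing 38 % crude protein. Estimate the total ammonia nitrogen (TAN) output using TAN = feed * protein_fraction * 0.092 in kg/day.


Protein in feed = 310.8 * 38/100 = 118.104 kg/day
TAN = protein * 0.092 = 118.104 * 0.092 = 10.865568 kg/day

10.865568 kg/day


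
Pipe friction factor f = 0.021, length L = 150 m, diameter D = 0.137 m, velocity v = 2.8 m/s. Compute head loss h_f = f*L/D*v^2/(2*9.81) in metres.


v^2 = 2.8^2 = 7.84 m^2/s^2
L/D = 150/0.137 = 1094.8905
h_f = f*(L/D)*v^2/(2g) = 0.021 * 1094.8905 * 7.84 / 19.62 = 9.1877 m

9.1877 m


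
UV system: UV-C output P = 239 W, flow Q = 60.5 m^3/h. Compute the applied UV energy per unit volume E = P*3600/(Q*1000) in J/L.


Energy delivered per hour = 239 W * 3600 s = 860400 J/h
Volume treated per hour = 60.5 m^3/h * 1000 = 60500 L/h
dose = 860400 / 60500 = 14.2215 J/L

14.2215 J/L


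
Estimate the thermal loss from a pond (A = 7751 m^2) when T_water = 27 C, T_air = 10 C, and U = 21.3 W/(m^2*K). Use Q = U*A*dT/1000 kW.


Temperature difference dT = 27 - 10 = 17 K
Heat loss (W) = U * A * dT = 21.3 * 7751 * 17 = 2806637.1 W
Convert to kW: 2806637.1 / 1000 = 2806.6371 kW

2806.6371 kW


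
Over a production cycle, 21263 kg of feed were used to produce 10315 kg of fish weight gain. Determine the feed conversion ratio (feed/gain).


FCR = feed consumed / weight gained
FCR = 21263 kg / 10315 kg = 2.06137

2.06137


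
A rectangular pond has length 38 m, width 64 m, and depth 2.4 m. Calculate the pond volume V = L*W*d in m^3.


Base area = L * W = 38 * 64 = 2432 m^2
Volume = area * depth = 2432 * 2.4 = 5836.8 m^3

5836.8 m^3


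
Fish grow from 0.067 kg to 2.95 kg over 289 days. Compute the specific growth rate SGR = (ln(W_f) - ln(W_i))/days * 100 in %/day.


ln(W_f) = ln(2.95) = 1.0818052
ln(W_i) = ln(0.067) = -2.7030627
ln(W_f) - ln(W_i) = 1.0818052 - -2.7030627 = 3.7848679
SGR = 3.7848679 / 289 * 100 = 1.30964 %/day

1.30964 %/day


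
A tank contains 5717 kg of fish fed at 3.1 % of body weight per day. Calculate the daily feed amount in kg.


Feeding rate fraction = 3.1% / 100 = 0.031
Daily feed = 5717 kg * 0.031 = 177.227 kg/day

177.227 kg/day


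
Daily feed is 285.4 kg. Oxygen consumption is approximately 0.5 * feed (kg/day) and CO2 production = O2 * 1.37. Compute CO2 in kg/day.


O2 = 285.4 * 0.5 = 142.7
CO2 = 142.7 * 1.37 = 195.499

195.499 kg/day


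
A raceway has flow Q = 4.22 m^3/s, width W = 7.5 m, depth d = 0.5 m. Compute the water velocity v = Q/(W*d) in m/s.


Cross-sectional area = W * d = 7.5 * 0.5 = 3.75 m^2
Velocity = Q / A = 4.22 / 3.75 = 1.12533 m/s

1.12533 m/s


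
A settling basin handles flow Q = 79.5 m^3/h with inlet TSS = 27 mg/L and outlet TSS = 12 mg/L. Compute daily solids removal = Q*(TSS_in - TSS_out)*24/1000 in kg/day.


Concentration drop: TSS_in - TSS_out = 27 - 12 = 15 mg/L
Hourly solids removed = Q * dTSS = 79.5 m^3/h * 15 mg/L = 1192.5 g/h  (m^3/h * mg/L = g/h)
Daily solids removed = 1192.5 * 24 = 28620 g/day
Convert g to kg: 28620 / 1000 = 28.62 kg/day

28.62 kg/day


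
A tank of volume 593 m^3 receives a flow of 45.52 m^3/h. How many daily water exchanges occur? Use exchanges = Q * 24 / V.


Daily flow volume = 45.52 m^3/h * 24 h = 1092.48 m^3/day
Exchanges = daily flow / tank volume = 1092.48 / 593 = 1.84229 exchanges/day

1.84229 exchanges/day


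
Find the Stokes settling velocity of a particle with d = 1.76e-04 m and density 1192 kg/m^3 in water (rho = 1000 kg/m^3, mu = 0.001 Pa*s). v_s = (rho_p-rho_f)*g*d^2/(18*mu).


Density difference: rho_p - rho_f = 1192 - 1000 = 192 kg/m^3
d^2 = (1.76e-04)^2 = 3.0976e-08 m^2
Numerator = (rho_p - rho_f) * g * d^2 = 192 * 9.81 * 3.0976e-08 = 5.8343916e-05
Denominator = 18 * mu = 18 * 0.001 = 0.018
v_s = 5.8343916e-05 / 0.018 = 0.00324133 m/s
Check: Re = rho_f * v_s * d / mu = 1000 * 0.00324133 * 1.76e-04 / 0.001 = 0.57 < 1, so Stokes' law applies.

0.00324133 m/s


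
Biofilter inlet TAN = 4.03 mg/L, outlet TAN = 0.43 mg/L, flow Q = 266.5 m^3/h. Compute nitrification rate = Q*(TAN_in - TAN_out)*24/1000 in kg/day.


Concentration drop: TAN_in - TAN_out = 4.03 - 0.43 = 3.6 mg/L
Hourly TAN removed = Q * dTAN = 266.5 m^3/h * 3.6 mg/L = 959.4 g/h  (m^3/h * mg/L = g/h)
Daily TAN removed = 959.4 * 24 = 23025.6 g/day
Convert to kg/day: 23025.6 / 1000 = 23.0256 kg/day

23.0256 kg/day


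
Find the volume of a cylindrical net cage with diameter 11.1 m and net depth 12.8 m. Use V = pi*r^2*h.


r = d/2 = 11.1/2 = 5.55 m
Base area = pi*r^2 = pi*5.55^2 = 96.768908 m^2
Volume = 96.768908 * 12.8 = 1238.64 m^3

1238.64 m^3


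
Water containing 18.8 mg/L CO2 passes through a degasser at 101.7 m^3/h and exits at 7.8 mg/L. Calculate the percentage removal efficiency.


CO2_out / CO2_in = 7.8 / 18.8 = 0.41489362
Fraction remaining = 0.41489362
efficiency = (1 - 0.41489362) * 100 = 58.5106 %

58.5106 %


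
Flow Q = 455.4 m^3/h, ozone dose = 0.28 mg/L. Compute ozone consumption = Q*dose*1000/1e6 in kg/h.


O3 demand (mg/h) = Q * dose * 1000 = 455.4 * 0.28 * 1000 = 127512 mg/h
Convert mg to kg: 127512 / 1e6 = 0.127512 kg/h

0.127512 kg/h


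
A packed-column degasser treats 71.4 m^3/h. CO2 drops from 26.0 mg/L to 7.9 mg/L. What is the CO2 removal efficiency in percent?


CO2_out / CO2_in = 7.9 / 26.0 = 0.30384615
Fraction remaining = 0.30384615
efficiency = (1 - 0.30384615) * 100 = 69.6154 %

69.6154 %


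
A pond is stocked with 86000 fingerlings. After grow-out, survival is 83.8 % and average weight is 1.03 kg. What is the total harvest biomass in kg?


Survivors = 86000 * 83.8/100 = 72068 fish
Harvest biomass = survivors * W_f = 72068 * 1.03 = 74230.04 kg

74230.04 kg


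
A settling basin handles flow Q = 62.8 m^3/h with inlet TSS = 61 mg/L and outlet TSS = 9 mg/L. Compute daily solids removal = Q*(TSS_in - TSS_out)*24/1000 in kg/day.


Concentration drop: TSS_in - TSS_out = 61 - 9 = 52 mg/L
Hourly solids removed = Q * dTSS = 62.8 m^3/h * 52 mg/L = 3265.6 g/h  (m^3/h * mg/L = g/h)
Daily solids removed = 3265.6 * 24 = 78374.4 g/day
Convert g to kg: 78374.4 / 1000 = 78.3744 kg/day

78.3744 kg/day


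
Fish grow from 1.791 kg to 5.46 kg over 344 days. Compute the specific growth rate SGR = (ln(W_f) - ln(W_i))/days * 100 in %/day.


ln(W_f) = ln(5.46) = 1.6974488
ln(W_i) = ln(1.791) = 0.58277412
ln(W_f) - ln(W_i) = 1.6974488 - 0.58277412 = 1.1146747
SGR = 1.1146747 / 344 * 100 = 0.324033 %/day

0.324033 %/day


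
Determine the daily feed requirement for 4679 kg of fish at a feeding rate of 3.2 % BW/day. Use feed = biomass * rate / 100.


Feeding rate fraction = 3.2% / 100 = 0.032
Daily feed = 4679 kg * 0.032 = 149.728 kg/day

149.728 kg/day


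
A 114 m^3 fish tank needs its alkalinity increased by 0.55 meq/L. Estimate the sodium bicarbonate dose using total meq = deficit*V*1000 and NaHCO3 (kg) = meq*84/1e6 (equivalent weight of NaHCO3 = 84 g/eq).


Tank volume in L = 114 m^3 * 1000 = 114000 L
Total meq required = 0.55 meq/L * 114000 L = 62700 meq
NaHCO3 mass = 62700 meq * 84 mg/meq / 1e6 = 5.2668 kg

5.2668 kg


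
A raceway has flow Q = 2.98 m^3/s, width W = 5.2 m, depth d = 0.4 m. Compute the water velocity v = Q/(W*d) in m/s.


Cross-sectional area = W * d = 5.2 * 0.4 = 2.08 m^2
Velocity = Q / A = 2.98 / 2.08 = 1.43269 m/s

1.43269 m/s


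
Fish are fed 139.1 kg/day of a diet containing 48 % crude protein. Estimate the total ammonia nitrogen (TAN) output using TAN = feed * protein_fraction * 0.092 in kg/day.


Protein in feed = 139.1 * 48/100 = 66.768 kg/day
TAN = protein * 0.092 = 66.768 * 0.092 = 6.142656 kg/day

6.142656 kg/day


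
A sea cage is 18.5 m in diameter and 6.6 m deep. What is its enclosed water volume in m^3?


r = d/2 = 18.5/2 = 9.25 m
Base area = pi*r^2 = pi*9.25^2 = 268.80252 m^2
Volume = 268.80252 * 6.6 = 1774.1 m^3

1774.1 m^3


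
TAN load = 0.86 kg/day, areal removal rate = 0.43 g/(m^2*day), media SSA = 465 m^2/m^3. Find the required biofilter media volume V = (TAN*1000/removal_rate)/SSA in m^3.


A = 0.86*1000 / 0.43 = 2000 m^2
V = 2000 / 465 = 4.30108

4.30108 m^3


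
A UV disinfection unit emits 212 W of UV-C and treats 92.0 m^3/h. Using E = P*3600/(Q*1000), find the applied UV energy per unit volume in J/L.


Energy delivered per hour = 212 W * 3600 s = 763200 J/h
Volume treated per hour = 92.0 m^3/h * 1000 = 92000 L/h
dose = 763200 / 92000 = 8.29565 J/L

8.29565 J/L


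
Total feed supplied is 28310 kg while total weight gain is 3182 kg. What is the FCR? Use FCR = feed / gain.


FCR = feed consumed / weight gained
FCR = 28310 kg / 3182 kg = 8.89692

8.89692


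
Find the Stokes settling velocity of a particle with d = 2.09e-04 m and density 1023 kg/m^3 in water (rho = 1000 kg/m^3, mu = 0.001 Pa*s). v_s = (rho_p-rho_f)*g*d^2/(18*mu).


Density difference: rho_p - rho_f = 1023 - 1000 = 23 kg/m^3
d^2 = (2.09e-04)^2 = 4.3681e-08 m^2
Numerator = (rho_p - rho_f) * g * d^2 = 23 * 9.81 * 4.3681e-08 = 9.855744e-06
Denominator = 18 * mu = 18 * 0.001 = 0.018
v_s = 9.855744e-06 / 0.018 = 5.47541e-04 m/s
Check: Re = rho_f * v_s * d / mu = 1000 * 5.47541e-04 * 2.09e-04 / 0.001 = 0.114 < 1, so Stokes' law applies.

5.47541e-04 m/s


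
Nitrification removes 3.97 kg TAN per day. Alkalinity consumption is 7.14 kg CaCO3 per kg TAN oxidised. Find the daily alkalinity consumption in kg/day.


Alkalinity factor: 7.14 kg CaCO3 consumed per kg TAN nitrified
alk = 3.97 kg TAN * 7.14 = 28.3458 kg CaCO3/day

28.3458 kg CaCO3/day


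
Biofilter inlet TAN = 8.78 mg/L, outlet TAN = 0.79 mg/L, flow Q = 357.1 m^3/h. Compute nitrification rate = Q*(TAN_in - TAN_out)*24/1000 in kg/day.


Concentration drop: TAN_in - TAN_out = 8.78 - 0.79 = 7.99 mg/L
Hourly TAN removed = Q * dTAN = 357.1 m^3/h * 7.99 mg/L = 2853.229 g/h  (m^3/h * mg/L = g/h)
Daily TAN removed = 2853.229 * 24 = 68477.496 g/day
Convert to kg/day: 68477.496 / 1000 = 68.477496 kg/day

68.477496 kg/day


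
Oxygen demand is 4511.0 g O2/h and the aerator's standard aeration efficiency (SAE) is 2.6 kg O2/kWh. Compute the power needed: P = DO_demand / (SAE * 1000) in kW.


SAE in g O2/kWh = 2.6 * 1000 = 2600 g/kWh
P = DO_demand / SAE_g = 4511.0 / 2600 = 1.735 kW

1.735 kW


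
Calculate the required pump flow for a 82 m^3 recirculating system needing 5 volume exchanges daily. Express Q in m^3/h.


Daily recirculation volume = 82 m^3 * 5 = 410 m^3/day
Flow rate Q = daily volume / 24 h = 410 / 24 = 17.0833 m^3/h

17.0833 m^3/h


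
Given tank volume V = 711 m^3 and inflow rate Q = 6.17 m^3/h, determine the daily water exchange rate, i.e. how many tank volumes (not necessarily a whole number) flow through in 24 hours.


Daily flow volume = 6.17 m^3/h * 24 h = 148.08 m^3/day
Exchanges = daily flow / tank volume = 148.08 / 711 = 0.20827 exchanges/day

0.20827 exchanges/day


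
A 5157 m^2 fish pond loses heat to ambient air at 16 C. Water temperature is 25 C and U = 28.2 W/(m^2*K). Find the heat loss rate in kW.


Temperature difference dT = 25 - 16 = 9 K
Heat loss (W) = U * A * dT = 28.2 * 5157 * 9 = 1308846.6 W
Convert to kW: 1308846.6 / 1000 = 1308.8466 kW

1308.8466 kW


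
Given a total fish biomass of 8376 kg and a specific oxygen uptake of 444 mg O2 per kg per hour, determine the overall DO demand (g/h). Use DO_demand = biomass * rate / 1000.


Total O2 consumption (mg/h) = 8376 kg * 444 mg/(kg*h) = 3718944 mg/h
Convert to g/h: 3718944 / 1000 = 3718.944 g/h

3718.944 g/h


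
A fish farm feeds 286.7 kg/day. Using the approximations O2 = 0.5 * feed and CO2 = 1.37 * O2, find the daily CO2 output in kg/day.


O2 = 286.7 * 0.5 = 143.35
CO2 = 143.35 * 1.37 = 196.3895

196.3895 kg/day


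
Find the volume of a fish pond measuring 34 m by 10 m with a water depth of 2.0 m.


Base area = L * W = 34 * 10 = 340 m^2
Volume = area * depth = 340 * 2.0 = 680 m^3

680 m^3


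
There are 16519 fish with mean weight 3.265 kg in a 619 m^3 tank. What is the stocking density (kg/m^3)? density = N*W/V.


Total biomass = 16519 fish * 3.265 kg = 53934.535 kg
Density = total biomass / volume = 53934.535 / 619 = 87.1317 kg/m^3

87.1317 kg/m^3


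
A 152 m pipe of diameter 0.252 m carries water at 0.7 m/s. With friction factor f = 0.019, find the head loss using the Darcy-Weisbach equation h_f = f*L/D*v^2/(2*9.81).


v^2 = 0.7^2 = 0.49 m^2/s^2
L/D = 152/0.252 = 603.1746
h_f = f*(L/D)*v^2/(2g) = 0.019 * 603.1746 * 0.49 / 19.62 = 0.286216 m

0.286216 m


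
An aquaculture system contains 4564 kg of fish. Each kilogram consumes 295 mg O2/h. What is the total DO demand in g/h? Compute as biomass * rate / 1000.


Total O2 consumption (mg/h) = 4564 kg * 295 mg/(kg*h) = 1346380 mg/h
Convert to g/h: 1346380 / 1000 = 1346.38 g/h

1346.38 g/h


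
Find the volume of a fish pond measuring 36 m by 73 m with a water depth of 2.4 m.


Base area = L * W = 36 * 73 = 2628 m^2
Volume = area * depth = 2628 * 2.4 = 6307.2 m^3

6307.2 m^3


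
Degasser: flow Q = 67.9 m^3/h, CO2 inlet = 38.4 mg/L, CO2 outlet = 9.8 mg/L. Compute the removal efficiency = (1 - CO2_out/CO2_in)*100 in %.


CO2_out / CO2_in = 9.8 / 38.4 = 0.25520833
Fraction remaining = 0.25520833
efficiency = (1 - 0.25520833) * 100 = 74.4792 %

74.4792 %


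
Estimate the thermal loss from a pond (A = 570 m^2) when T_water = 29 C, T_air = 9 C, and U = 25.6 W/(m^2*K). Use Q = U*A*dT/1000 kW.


Temperature difference dT = 29 - 9 = 20 K
Heat loss (W) = U * A * dT = 25.6 * 570 * 20 = 291840 W
Convert to kW: 291840 / 1000 = 291.84 kW

291.84 kW


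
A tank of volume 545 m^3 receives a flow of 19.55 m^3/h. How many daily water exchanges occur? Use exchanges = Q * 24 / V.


Daily flow volume = 19.55 m^3/h * 24 h = 469.2 m^3/day
Exchanges = daily flow / tank volume = 469.2 / 545 = 0.860917 exchanges/day

0.860917 exchanges/day


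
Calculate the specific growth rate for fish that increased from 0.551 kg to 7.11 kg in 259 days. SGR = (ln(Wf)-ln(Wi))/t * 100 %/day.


ln(W_f) = ln(7.11) = 1.9615022
ln(W_i) = ln(0.551) = -0.59602047
ln(W_f) - ln(W_i) = 1.9615022 - -0.59602047 = 2.5575227
SGR = 2.5575227 / 259 * 100 = 0.987461 %/day

0.987461 %/day


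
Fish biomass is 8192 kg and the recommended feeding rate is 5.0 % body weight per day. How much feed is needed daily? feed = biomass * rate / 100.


Feeding rate fraction = 5.0% / 100 = 0.05
Daily feed = 8192 kg * 0.05 = 409.6 kg/day

409.6 kg/day


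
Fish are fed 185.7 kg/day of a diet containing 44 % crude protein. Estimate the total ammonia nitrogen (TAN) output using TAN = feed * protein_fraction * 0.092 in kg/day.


Protein in feed = 185.7 * 44/100 = 81.708 kg/day
TAN = protein * 0.092 = 81.708 * 0.092 = 7.517136 kg/day

7.517136 kg/day


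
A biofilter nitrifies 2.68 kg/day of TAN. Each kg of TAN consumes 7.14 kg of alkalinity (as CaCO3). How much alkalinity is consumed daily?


Alkalinity factor: 7.14 kg CaCO3 consumed per kg TAN nitrified
alk = 2.68 kg TAN * 7.14 = 19.1352 kg CaCO3/day

19.1352 kg CaCO3/day


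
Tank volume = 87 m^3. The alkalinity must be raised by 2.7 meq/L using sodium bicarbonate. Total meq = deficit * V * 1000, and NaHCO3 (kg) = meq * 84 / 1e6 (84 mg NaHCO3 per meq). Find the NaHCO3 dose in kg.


Tank volume in L = 87 m^3 * 1000 = 87000 L
Total meq required = 2.7 meq/L * 87000 L = 234900 meq
NaHCO3 mass = 234900 meq * 84 mg/meq / 1e6 = 19.7316 kg

19.7316 kg


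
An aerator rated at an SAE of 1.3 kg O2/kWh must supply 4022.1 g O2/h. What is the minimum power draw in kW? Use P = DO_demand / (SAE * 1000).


SAE in g O2/kWh = 1.3 * 1000 = 1300 g/kWh
P = DO_demand / SAE_g = 4022.1 / 1300 = 3.09392 kW

3.09392 kW


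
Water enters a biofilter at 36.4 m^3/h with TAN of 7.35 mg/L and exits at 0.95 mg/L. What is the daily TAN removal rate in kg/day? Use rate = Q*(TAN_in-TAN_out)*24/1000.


Concentration drop: TAN_in - TAN_out = 7.35 - 0.95 = 6.4 mg/L
Hourly TAN removed = Q * dTAN = 36.4 m^3/h * 6.4 mg/L = 232.96 g/h  (m^3/h * mg/L = g/h)
Daily TAN removed = 232.96 * 24 = 5591.04 g/day
Convert to kg/day: 5591.04 / 1000 = 5.59104 kg/day

5.59104 kg/day


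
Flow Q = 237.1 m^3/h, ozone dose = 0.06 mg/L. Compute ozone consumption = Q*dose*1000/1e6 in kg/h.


O3 demand (mg/h) = Q * dose * 1000 = 237.1 * 0.06 * 1000 = 14226 mg/h
Convert mg to kg: 14226 / 1e6 = 0.014226 kg/h

0.014226 kg/h


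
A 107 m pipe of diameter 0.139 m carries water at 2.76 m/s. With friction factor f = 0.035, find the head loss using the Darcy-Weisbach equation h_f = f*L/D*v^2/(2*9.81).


v^2 = 2.76^2 = 7.6176 m^2/s^2
L/D = 107/0.139 = 769.78417
h_f = f*(L/D)*v^2/(2g) = 0.035 * 769.78417 * 7.6176 / 19.62 = 10.4606 m

10.4606 m


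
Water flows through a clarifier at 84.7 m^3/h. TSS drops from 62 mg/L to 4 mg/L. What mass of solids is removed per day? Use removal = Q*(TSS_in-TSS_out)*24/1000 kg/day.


Concentration drop: TSS_in - TSS_out = 62 - 4 = 58 mg/L
Hourly solids removed = Q * dTSS = 84.7 m^3/h * 58 mg/L = 4912.6 g/h  (m^3/h * mg/L = g/h)
Daily solids removed = 4912.6 * 24 = 117902.4 g/day
Convert g to kg: 117902.4 / 1000 = 117.9024 kg/day

117.9024 kg/day


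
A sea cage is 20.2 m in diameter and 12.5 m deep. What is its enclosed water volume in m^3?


r = d/2 = 20.2/2 = 10.1 m
Base area = pi*r^2 = pi*10.1^2 = 320.47387 m^2
Volume = 320.47387 * 12.5 = 4005.92 m^3

4005.92 m^3


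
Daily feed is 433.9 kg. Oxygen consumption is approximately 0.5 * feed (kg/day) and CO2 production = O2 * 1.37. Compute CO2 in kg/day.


O2 = 433.9 * 0.5 = 216.95
CO2 = 216.95 * 1.37 = 297.2215

297.2215 kg/day


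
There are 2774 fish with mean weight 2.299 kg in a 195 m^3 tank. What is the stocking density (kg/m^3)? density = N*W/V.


Total biomass = 2774 fish * 2.299 kg = 6377.426 kg
Density = total biomass / volume = 6377.426 / 195 = 32.7047 kg/m^3

32.7047 kg/m^3


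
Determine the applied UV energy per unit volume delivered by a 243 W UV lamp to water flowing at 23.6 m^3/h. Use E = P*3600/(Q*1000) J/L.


Energy delivered per hour = 243 W * 3600 s = 874800 J/h
Volume treated per hour = 23.6 m^3/h * 1000 = 23600 L/h
dose = 874800 / 23600 = 37.0678 J/L

37.0678 J/L


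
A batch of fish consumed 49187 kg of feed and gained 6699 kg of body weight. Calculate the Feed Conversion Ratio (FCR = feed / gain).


FCR = feed consumed / weight gained
FCR = 49187 kg / 6699 kg = 7.34244

7.34244


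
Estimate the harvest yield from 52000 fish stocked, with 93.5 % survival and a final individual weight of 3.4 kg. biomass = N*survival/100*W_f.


Survivors = 52000 * 93.5/100 = 48620 fish
Harvest biomass = survivors * W_f = 48620 * 3.4 = 165308 kg

165308 kg


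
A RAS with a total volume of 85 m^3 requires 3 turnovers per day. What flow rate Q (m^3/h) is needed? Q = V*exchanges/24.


Daily recirculation volume = 85 m^3 * 3 = 255 m^3/day
Flow rate Q = daily volume / 24 h = 255 / 24 = 10.625 m^3/h

10.625 m^3/h


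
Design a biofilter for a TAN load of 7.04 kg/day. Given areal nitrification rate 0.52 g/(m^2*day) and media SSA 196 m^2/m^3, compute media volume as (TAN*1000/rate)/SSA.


A = 7.04*1000 / 0.52 = 13538.462 m^2
V = 13538.462 / 196 = 69.0738

69.0738 m^3


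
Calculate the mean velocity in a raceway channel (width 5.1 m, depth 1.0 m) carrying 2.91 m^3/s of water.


Cross-sectional area = W * d = 5.1 * 1.0 = 5.1 m^2
Velocity = Q / A = 2.91 / 5.1 = 0.570588 m/s

0.570588 m/s


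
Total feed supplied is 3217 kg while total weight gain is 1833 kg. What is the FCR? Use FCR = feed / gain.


FCR = feed consumed / weight gained
FCR = 3217 kg / 1833 kg = 1.75505

1.75505


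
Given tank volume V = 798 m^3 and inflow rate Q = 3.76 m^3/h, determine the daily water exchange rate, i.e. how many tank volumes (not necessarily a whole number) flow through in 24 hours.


Daily flow volume = 3.76 m^3/h * 24 h = 90.24 m^3/day
Exchanges = daily flow / tank volume = 90.24 / 798 = 0.113083 exchanges/day

0.113083 exchanges/day


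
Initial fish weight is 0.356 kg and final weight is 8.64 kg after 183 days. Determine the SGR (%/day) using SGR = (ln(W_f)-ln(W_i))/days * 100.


ln(W_f) = ln(8.64) = 2.1564026
ln(W_i) = ln(0.356) = -1.0328245
ln(W_f) - ln(W_i) = 2.1564026 - -1.0328245 = 3.1892271
SGR = 3.1892271 / 183 * 100 = 1.74275 %/day

1.74275 %/day


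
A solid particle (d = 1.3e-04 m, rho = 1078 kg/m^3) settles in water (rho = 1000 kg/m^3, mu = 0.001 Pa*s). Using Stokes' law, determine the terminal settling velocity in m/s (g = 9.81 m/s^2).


Density difference: rho_p - rho_f = 1078 - 1000 = 78 kg/m^3
d^2 = (1.3e-04)^2 = 1.69e-08 m^2
Numerator = (rho_p - rho_f) * g * d^2 = 78 * 9.81 * 1.69e-08 = 1.2931542e-05
Denominator = 18 * mu = 18 * 0.001 = 0.018
v_s = 1.2931542e-05 / 0.018 = 7.18419e-04 m/s
Check: Re = rho_f * v_s * d / mu = 1000 * 7.18419e-04 * 1.3e-04 / 0.001 = 0.0934 < 1, so Stokes' law applies.

7.18419e-04 m/s


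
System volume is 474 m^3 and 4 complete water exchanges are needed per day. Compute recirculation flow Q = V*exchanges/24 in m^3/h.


Daily recirculation volume = 474 m^3 * 4 = 1896 m^3/day
Flow rate Q = daily volume / 24 h = 1896 / 24 = 79 m^3/h

79 m^3/h


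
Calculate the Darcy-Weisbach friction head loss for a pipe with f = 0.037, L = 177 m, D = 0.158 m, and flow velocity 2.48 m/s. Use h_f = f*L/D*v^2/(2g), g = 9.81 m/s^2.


v^2 = 2.48^2 = 6.1504 m^2/s^2
L/D = 177/0.158 = 1120.2532
h_f = f*(L/D)*v^2/(2g) = 0.037 * 1120.2532 * 6.1504 / 19.62 = 12.9934 m

12.9934 m


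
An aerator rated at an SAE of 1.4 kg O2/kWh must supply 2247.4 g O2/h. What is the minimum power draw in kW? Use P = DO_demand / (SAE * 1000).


SAE in g O2/kWh = 1.4 * 1000 = 1400 g/kWh
P = DO_demand / SAE_g = 2247.4 / 1400 = 1.60529 kW

1.60529 kW


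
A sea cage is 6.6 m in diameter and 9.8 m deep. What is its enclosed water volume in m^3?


r = d/2 = 6.6/2 = 3.3 m
Base area = pi*r^2 = pi*3.3^2 = 34.211944 m^2
Volume = 34.211944 * 9.8 = 335.277 m^3

335.277 m^3


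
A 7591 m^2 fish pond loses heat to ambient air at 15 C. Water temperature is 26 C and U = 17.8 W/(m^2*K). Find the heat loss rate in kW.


Temperature difference dT = 26 - 15 = 11 K
Heat loss (W) = U * A * dT = 17.8 * 7591 * 11 = 1486317.8 W
Convert to kW: 1486317.8 / 1000 = 1486.3178 kW

1486.3178 kW


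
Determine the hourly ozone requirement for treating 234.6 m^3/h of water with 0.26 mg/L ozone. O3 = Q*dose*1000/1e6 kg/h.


O3 demand (mg/h) = Q * dose * 1000 = 234.6 * 0.26 * 1000 = 60996 mg/h
Convert mg to kg: 60996 / 1e6 = 0.060996 kg/h

0.060996 kg/h


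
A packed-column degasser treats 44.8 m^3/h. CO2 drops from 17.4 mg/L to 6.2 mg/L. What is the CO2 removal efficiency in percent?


CO2_out / CO2_in = 6.2 / 17.4 = 0.35632184
Fraction remaining = 0.35632184
efficiency = (1 - 0.35632184) * 100 = 64.3678 %

64.3678 %


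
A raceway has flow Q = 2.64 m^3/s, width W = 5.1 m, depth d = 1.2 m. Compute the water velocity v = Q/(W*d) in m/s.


Cross-sectional area = W * d = 5.1 * 1.2 = 6.12 m^2
Velocity = Q / A = 2.64 / 6.12 = 0.431373 m/s

0.431373 m/s


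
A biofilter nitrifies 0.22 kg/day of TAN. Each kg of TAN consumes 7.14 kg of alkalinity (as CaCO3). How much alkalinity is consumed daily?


Alkalinity factor: 7.14 kg CaCO3 consumed per kg TAN nitrified
alk = 0.22 kg TAN * 7.14 = 1.5708 kg CaCO3/day

1.5708 kg CaCO3/day


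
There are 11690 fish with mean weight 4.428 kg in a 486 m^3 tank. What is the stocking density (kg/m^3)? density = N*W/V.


Total biomass = 11690 fish * 4.428 kg = 51763.32 kg
Density = total biomass / volume = 51763.32 / 486 = 106.509 kg/m^3

106.509 kg/m^3


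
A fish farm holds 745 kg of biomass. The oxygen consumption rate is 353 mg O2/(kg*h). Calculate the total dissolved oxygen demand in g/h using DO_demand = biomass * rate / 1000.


Total O2 consumption (mg/h) = 745 kg * 353 mg/(kg*h) = 262985 mg/h
Convert to g/h: 262985 / 1000 = 262.985 g/h

262.985 g/h


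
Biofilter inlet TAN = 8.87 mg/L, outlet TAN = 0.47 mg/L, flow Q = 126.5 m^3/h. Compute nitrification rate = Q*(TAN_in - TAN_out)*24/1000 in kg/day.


Concentration drop: TAN_in - TAN_out = 8.87 - 0.47 = 8.4 mg/L
Hourly TAN removed = Q * dTAN = 126.5 m^3/h * 8.4 mg/L = 1062.6 g/h  (m^3/h * mg/L = g/h)
Daily TAN removed = 1062.6 * 24 = 25502.4 g/day
Convert to kg/day: 25502.4 / 1000 = 25.5024 kg/day

25.5024 kg/day


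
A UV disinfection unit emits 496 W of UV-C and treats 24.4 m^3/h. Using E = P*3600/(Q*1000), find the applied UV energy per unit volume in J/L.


Energy delivered per hour = 496 W * 3600 s = 1785600 J/h
Volume treated per hour = 24.4 m^3/h * 1000 = 24400 L/h
dose = 1785600 / 24400 = 73.1803 J/L

73.1803 J/L


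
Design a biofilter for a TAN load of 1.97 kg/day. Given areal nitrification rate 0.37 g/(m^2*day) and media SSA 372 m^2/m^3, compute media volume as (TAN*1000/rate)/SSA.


A = 1.97*1000 / 0.37 = 5324.3243 m^2
V = 5324.3243 / 372 = 14.3127

14.3127 m^3


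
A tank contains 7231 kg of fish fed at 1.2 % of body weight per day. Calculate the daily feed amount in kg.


Feeding rate fraction = 1.2% / 100 = 0.012
Daily feed = 7231 kg * 0.012 = 86.772 kg/day

86.772 kg/day


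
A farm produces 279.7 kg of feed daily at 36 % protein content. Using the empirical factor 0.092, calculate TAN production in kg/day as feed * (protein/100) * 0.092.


Protein in feed = 279.7 * 36/100 = 100.692 kg/day
TAN = protein * 0.092 = 100.692 * 0.092 = 9.263664 kg/day

9.263664 kg/day


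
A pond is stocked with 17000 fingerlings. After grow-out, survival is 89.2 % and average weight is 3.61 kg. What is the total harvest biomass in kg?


Survivors = 17000 * 89.2/100 = 15164 fish
Harvest biomass = survivors * W_f = 15164 * 3.61 = 54742.04 kg

54742.04 kg


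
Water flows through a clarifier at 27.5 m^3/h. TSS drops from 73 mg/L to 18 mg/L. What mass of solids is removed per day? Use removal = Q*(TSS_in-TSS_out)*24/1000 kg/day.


Concentration drop: TSS_in - TSS_out = 73 - 18 = 55 mg/L
Hourly solids removed = Q * dTSS = 27.5 m^3/h * 55 mg/L = 1512.5 g/h  (m^3/h * mg/L = g/h)
Daily solids removed = 1512.5 * 24 = 36300 g/day
Convert g to kg: 36300 / 1000 = 36.3 kg/day

36.3 kg/day


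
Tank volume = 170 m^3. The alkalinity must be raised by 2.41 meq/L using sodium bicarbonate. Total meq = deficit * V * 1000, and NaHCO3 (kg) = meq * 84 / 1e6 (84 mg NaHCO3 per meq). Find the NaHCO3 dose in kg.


Tank volume in L = 170 m^3 * 1000 = 170000 L
Total meq required = 2.41 meq/L * 170000 L = 409700 meq
NaHCO3 mass = 409700 meq * 84 mg/meq / 1e6 = 34.4148 kg

34.4148 kg


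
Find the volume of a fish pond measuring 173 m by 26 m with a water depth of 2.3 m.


Base area = L * W = 173 * 26 = 4498 m^2
Volume = area * depth = 4498 * 2.3 = 10345.4 m^3

10345.4 m^3


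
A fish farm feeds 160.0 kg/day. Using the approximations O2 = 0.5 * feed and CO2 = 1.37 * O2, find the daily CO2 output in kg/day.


O2 = 160.0 * 0.5 = 80
CO2 = 80 * 1.37 = 109.6

109.6 kg/day


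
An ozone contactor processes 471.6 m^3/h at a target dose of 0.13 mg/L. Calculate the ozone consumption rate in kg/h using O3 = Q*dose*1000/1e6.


O3 demand (mg/h) = Q * dose * 1000 = 471.6 * 0.13 * 1000 = 61308 mg/h
Convert mg to kg: 61308 / 1e6 = 0.061308 kg/h

0.061308 kg/h


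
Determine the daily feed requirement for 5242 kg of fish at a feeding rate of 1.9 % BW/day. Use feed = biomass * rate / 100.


Feeding rate fraction = 1.9% / 100 = 0.019
Daily feed = 5242 kg * 0.019 = 99.598 kg/day

99.598 kg/day


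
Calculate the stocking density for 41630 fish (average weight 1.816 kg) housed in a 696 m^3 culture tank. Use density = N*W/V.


Total biomass = 41630 fish * 1.816 kg = 75600.08 kg
Density = total biomass / volume = 75600.08 / 696 = 108.621 kg/m^3

108.621 kg/m^3


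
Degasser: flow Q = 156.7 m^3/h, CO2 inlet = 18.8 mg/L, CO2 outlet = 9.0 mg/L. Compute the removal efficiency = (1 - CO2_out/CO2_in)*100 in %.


CO2_out / CO2_in = 9.0 / 18.8 = 0.4787234
Fraction remaining = 0.4787234
efficiency = (1 - 0.4787234) * 100 = 52.1277 %

52.1277 %


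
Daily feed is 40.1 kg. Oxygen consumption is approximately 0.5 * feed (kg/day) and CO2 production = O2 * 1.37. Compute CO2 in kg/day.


O2 = 40.1 * 0.5 = 20.05
CO2 = 20.05 * 1.37 = 27.4685

27.4685 kg/day


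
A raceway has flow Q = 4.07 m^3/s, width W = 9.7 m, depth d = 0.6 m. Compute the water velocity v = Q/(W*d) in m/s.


Cross-sectional area = W * d = 9.7 * 0.6 = 5.82 m^2
Velocity = Q / A = 4.07 / 5.82 = 0.699313 m/s

0.699313 m/s


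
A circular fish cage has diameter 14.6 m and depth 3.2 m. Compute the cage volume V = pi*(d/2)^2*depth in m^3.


r = d/2 = 14.6/2 = 7.3 m
Base area = pi*r^2 = pi*7.3^2 = 167.41547 m^2
Volume = 167.41547 * 3.2 = 535.73 m^3

535.73 m^3


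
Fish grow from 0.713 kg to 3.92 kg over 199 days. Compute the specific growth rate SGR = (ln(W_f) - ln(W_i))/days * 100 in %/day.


ln(W_f) = ln(3.92) = 1.3660917
ln(W_i) = ln(0.713) = -0.33827386
ln(W_f) - ln(W_i) = 1.3660917 - -0.33827386 = 1.7043656
SGR = 1.7043656 / 199 * 100 = 0.856465 %/day

0.856465 %/day


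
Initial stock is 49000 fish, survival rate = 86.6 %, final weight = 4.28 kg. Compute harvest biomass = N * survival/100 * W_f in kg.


Survivors = 49000 * 86.6/100 = 42434 fish
Harvest biomass = survivors * W_f = 42434 * 4.28 = 181617.52 kg

181617.52 kg


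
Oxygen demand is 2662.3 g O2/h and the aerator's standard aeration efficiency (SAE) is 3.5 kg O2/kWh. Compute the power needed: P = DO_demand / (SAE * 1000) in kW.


SAE in g O2/kWh = 3.5 * 1000 = 3500 g/kWh
P = DO_demand / SAE_g = 2662.3 / 3500 = 0.760657 kW

0.760657 kW


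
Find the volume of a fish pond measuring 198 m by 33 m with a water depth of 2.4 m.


Base area = L * W = 198 * 33 = 6534 m^2
Volume = area * depth = 6534 * 2.4 = 15681.6 m^3

15681.6 m^3
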